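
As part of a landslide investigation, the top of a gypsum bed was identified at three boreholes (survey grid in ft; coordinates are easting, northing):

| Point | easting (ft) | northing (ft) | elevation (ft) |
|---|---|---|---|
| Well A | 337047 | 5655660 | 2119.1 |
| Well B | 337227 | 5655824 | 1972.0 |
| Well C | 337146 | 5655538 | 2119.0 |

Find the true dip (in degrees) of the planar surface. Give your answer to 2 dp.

Let the plane be z = a·easting + b·northing + c.
Well B−Well A: 180a + 164b = −147.1;  Well C−Well A: 99a − 122b = −0.1.
Solving gives a = −0.47027, b = −0.38080.
Gradient magnitude |∇z| = √(a² + b²) = √(0.22116 + 0.14501) = 0.60511.
True dip = arctan(0.60511) = 31.18°, dipping toward NE (azimuth ≈ 051°).

31.18°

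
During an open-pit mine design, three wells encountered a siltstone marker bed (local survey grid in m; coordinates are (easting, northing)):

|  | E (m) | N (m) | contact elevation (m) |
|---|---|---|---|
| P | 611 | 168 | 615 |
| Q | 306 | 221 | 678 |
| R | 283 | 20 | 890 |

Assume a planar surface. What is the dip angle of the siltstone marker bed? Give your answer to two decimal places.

47.22°

Let the plane be z = a·E + b·N + c.
Q−P: −305a + 53b = 63;  R−P: −328a − 148b = 275.
Solving gives a = −0.38224, b = −1.01099.
Gradient magnitude |∇z| = √(a² + b²) = √(0.14611 + 1.02210) = 1.08083.
True dip = arctan(1.08083) = 47.22°, dipping toward NNE (azimuth ≈ 021°).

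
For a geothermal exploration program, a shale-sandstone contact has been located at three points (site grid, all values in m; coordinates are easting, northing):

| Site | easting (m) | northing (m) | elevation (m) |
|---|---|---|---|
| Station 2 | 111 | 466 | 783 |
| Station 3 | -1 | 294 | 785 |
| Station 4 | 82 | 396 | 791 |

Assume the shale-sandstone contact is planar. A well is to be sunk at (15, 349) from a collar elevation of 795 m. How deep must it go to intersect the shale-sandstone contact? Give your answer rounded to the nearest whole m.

19 m

Let the plane be z = a·easting + b·northing + c.
Station 3−Station 2: −112a − 172b = 2;  Station 4−Station 2: −29a − 70b = 8.
Solving gives a = 0.43338, b = −0.29383.
Then c = 783 − a·111 − b·466 = 871.82.
At (15, 349): z_contact = 6.5 − 102.5 + 871.82 = 775.8 m.
Depth below ground = 795 − 775.8 = 19 m.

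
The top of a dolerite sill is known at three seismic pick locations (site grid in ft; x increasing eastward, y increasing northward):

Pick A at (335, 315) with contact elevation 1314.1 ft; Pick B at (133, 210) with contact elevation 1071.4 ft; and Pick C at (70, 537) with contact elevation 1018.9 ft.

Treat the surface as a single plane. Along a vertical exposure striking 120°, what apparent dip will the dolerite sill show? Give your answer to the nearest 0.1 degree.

44.4°

Two edge vectors: Pick A→Pick B = (-202, -105, -242.7), Pick A→Pick C = (-265, 222, -295.2).
Normal n = (Pick A→Pick B) × (Pick A→Pick C) = (84875.4, 4685.1, -72669).
So ∂z/∂x = −n_x/n_z = 1.16797 and ∂z/∂y = −n_y/n_z = 0.06447.
Unit vector along 120° is (sin 120°, cos 120°) = (0.8660, -0.5000).
Slope in that direction = a·(0.8660) + b·(-0.5000) = 0.97926.
Apparent dip = arctan|0.97926| = 44.4° (true dip is 49.5°, so apparent ≤ true as expected).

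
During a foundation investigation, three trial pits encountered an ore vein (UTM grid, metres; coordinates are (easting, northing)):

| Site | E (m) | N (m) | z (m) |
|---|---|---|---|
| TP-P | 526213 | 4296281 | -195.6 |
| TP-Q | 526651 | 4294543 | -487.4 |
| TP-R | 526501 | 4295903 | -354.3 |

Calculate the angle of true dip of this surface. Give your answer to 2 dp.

26.38°

Let the plane be z = a·E + b·N + c.
TP-Q−TP-P: 438a − 1738b = −291.8;  TP-R−TP-P: 288a − 378b = −158.7.
Solving gives a = −0.49412, b = 0.04337.
Gradient magnitude |∇z| = √(a² + b²) = √(0.24415 + 0.00188) = 0.49602.
True dip = arctan(0.49602) = 26.38°, dipping toward E (azimuth ≈ 095°).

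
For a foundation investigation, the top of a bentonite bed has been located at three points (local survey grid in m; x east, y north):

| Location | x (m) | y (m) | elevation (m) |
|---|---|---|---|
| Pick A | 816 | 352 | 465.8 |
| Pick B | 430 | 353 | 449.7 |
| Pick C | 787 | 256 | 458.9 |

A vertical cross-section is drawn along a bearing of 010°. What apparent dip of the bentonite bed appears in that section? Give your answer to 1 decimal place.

3.8°

Let the plane be z = a·x + b·y + c.
Pick B−Pick A: −386a + 1b = −16.1;  Pick C−Pick A: −29a − 96b = −6.9.
Solving gives a = 0.04186, b = 0.05923.
Unit vector along 010° is (sin 10°, cos 10°) = (0.1736, 0.9848).
Slope in that direction = a·(0.1736) + b·(0.9848) = 0.06560.
Apparent dip = arctan|0.06560| = 3.8° (true dip is 4.1°, so apparent ≤ true as expected).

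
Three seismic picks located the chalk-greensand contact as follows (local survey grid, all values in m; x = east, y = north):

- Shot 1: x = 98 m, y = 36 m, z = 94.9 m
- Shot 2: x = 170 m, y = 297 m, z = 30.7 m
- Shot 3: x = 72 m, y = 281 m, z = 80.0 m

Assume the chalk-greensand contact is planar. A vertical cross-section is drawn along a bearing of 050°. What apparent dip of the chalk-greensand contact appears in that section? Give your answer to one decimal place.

Let the plane be z = a·x + b·y + c.
Shot 2−Shot 1: 72a + 261b = −64.2;  Shot 3−Shot 1: −26a + 245b = −14.9.
Solving gives a = −0.48473, b = −0.11226.
Unit vector along 050° is (sin 50°, cos 50°) = (0.7660, 0.6428).
Slope in that direction = a·(0.7660) + b·(0.6428) = −0.44349.
Apparent dip = arctan|0.44349| = 23.9° (true dip is 26.5°, so apparent ≤ true as expected).

23.9°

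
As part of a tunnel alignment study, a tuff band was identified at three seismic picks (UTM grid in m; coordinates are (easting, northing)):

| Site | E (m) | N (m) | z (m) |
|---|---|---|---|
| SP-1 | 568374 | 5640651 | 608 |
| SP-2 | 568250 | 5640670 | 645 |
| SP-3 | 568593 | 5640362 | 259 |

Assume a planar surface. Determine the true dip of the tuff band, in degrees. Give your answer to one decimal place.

48.2°

Two edge vectors: SP-1→SP-2 = (-124, 19, 37), SP-1→SP-3 = (219, -289, -349).
Normal n = (SP-1→SP-2) × (SP-1→SP-3) = (4062, -35173, 31675).
So ∂z/∂E = −n_x/n_z = −0.12824 and ∂z/∂N = −n_y/n_z = 1.11043.
Gradient magnitude |∇z| = √(a² + b²) = √(0.01645 + 1.23306) = 1.11781.
True dip = arctan(1.11781) = 48.2°, dipping toward S (azimuth ≈ 173°).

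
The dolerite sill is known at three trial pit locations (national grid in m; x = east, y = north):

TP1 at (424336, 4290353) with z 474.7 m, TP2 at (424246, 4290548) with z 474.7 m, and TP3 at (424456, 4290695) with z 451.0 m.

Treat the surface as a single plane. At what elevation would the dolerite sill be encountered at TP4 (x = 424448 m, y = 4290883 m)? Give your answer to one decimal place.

Let the plane be z = a·x + b·y + c.
TP2−TP1: −90a + 195b = 0;  TP3−TP1: 120a + 342b = −23.7.
Solving gives a = −0.085299003, b = −0.039368771.
Then c = 474.7 − a·424336 − b·4290353 = 205576.06.
At (424448, 4290883): z = −36205.0 − 168926.8 + 205576.06 = 444.3 m.

444.3 m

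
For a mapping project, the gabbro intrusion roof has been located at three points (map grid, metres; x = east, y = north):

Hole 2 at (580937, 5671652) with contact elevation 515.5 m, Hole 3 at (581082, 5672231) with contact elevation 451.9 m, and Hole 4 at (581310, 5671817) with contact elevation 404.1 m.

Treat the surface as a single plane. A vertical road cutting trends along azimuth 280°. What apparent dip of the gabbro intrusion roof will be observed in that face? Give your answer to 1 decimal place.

Let the plane be z = a·x + b·y + c.
Hole 3−Hole 2: 145a + 579b = −63.6;  Hole 4−Hole 2: 373a + 165b = −111.4.
Solving gives a = −0.28122, b = −0.03942.
Unit vector along 280° is (sin 280°, cos 280°) = (-0.9848, 0.1736).
Slope in that direction = a·(-0.9848) + b·(0.1736) = 0.27011.
Apparent dip = arctan|0.27011| = 15.1° (true dip is 15.9°, so apparent ≤ true as expected).

15.1°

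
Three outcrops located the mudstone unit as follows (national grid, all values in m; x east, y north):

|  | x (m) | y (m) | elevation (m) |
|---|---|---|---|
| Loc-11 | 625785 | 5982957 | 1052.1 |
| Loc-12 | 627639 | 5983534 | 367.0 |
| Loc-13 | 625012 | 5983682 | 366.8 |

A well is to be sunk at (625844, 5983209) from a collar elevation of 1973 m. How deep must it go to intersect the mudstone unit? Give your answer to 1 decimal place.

Two edge vectors: Loc-11→Loc-12 = (1854, 577, -685.1), Loc-11→Loc-13 = (-773, 725, -685.3).
Normal n = (Loc-11→Loc-12) × (Loc-11→Loc-13) = (101279.4, 1800128.5, 1790171).
So ∂z/∂x = −n_x/n_z = −0.056575266 and ∂z/∂y = −n_y/n_z = −1.005562318.
Intercept c from Loc-11: 1052.1 + 35403.95 + 6016236.11 = 6052692.16.
At (625844, 5983209): z_contact = −35407.29 − 6016489.51 + 6052692.16 = 795.36 m.
Depth below ground = 1973 − 795.36 = 1177.6 m.

1177.6 m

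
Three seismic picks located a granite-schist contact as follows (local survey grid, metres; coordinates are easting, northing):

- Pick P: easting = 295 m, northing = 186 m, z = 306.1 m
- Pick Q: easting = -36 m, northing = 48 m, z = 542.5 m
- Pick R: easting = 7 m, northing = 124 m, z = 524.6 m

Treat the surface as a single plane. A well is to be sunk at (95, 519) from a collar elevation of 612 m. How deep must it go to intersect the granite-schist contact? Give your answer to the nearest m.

71 m

Let the plane be z = a·easting + b·northing + c.
Pick Q−Pick P: −331a − 138b = 236.4;  Pick R−Pick P: −288a − 62b = 218.5.
Solving gives a = −0.80617, b = 0.22060.
Then c = 306.1 − a·295 − b·186 = 502.89.
At (95, 519): z_contact = −76.6 + 114.5 + 502.89 = 540.8 m.
Depth below ground = 612 − 540.8 = 71 m.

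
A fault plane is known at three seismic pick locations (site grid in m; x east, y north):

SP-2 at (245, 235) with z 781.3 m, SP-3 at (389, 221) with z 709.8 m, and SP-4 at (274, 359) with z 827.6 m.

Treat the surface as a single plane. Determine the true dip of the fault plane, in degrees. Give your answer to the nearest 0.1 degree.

33.3°

Two edge vectors: SP-2→SP-3 = (144, -14, -71.5), SP-2→SP-4 = (29, 124, 46.3).
Normal n = (SP-2→SP-3) × (SP-2→SP-4) = (8217.8, -8740.7, 18262).
So ∂z/∂x = −n_x/n_z = −0.44999 and ∂z/∂y = −n_y/n_z = 0.47863.
Gradient magnitude |∇z| = √(a² + b²) = √(0.20250 + 0.22908) = 0.65695.
True dip = arctan(0.65695) = 33.3°, dipping toward SE (azimuth ≈ 137°).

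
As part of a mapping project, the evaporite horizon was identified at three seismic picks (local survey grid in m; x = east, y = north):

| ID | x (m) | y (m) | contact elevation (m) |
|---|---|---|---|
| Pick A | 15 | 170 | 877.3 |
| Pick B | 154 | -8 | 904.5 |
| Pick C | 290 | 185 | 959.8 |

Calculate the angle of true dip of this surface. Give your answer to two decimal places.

17.01°

Let the plane be z = a·x + b·y + c.
Pick B−Pick A: 139a − 178b = 27.2;  Pick C−Pick A: 275a + 15b = 82.5.
Solving gives a = 0.29574, b = 0.07813.
Gradient magnitude |∇z| = √(a² + b²) = √(0.08746 + 0.00610) = 0.30589.
True dip = arctan(0.30589) = 17.01°, dipping toward WSW (azimuth ≈ 255°).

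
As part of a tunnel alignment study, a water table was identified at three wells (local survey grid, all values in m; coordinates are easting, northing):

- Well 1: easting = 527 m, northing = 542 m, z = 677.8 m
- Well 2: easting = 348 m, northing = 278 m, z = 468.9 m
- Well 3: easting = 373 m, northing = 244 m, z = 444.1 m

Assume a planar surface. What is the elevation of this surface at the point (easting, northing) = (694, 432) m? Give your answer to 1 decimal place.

601.3 m

Let the plane be z = a·easting + b·northing + c.
Well 2−Well 1: −179a − 264b = −208.9;  Well 3−Well 1: −154a − 298b = −233.7.
Solving gives a = 0.04378, b = 0.76160.
Then c = 677.8 − a·527 − b·542 = 241.94.
At (694, 432): z = 30.4 + 329.0 + 241.94 = 601.3 m.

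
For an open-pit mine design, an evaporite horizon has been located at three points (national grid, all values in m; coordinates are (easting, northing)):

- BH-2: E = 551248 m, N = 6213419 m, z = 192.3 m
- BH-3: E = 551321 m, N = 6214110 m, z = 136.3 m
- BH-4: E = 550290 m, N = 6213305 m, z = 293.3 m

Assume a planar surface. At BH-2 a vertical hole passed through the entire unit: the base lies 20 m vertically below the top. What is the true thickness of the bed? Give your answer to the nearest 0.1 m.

19.9 m

Let the plane be z = a·E + b·N + c.
BH-3−BH-2: 73a + 691b = −56;  BH-4−BH-2: −958a − 114b = 101.
Solving gives a = −0.09700, b = −0.07079.
|∇z| = √(a²+b²) = 0.12009, so dip δ = arctan(0.12009) = 6.85°.
True thickness = vertical thickness × cos δ = 20 × cos 6.85° = 19.9 m.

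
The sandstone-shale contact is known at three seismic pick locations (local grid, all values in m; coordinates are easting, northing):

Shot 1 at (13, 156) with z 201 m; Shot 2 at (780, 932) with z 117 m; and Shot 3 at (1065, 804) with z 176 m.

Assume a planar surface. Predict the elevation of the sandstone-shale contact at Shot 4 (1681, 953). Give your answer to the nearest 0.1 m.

211.3 m

Let the plane be z = a·easting + b·northing + c.
Shot 2−Shot 1: 767a + 776b = −84;  Shot 3−Shot 1: 1052a + 648b = −25.
Solving gives a = 0.109703, b = −0.216678.
Then c = 201 − a·13 − b·156 = 233.38.
At (1681, 953): z = 184.4 − 206.5 + 233.38 = 211.3 m.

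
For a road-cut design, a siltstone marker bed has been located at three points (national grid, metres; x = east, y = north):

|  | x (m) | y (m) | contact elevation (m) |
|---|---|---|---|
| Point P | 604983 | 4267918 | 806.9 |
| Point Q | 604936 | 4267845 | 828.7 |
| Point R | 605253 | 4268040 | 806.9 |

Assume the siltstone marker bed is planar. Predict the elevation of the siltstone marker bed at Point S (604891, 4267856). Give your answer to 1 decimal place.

Let the plane be z = a·x + b·y + c.
Point Q−Point P: −47a − 73b = 21.8;  Point R−Point P: 270a + 122b = 0.
Solving gives a = 0.190297653, b = −0.421150544.
Then c = 806.9 − a·604983 − b·4267918 = 1683116.04.
At (604891, 4267856): z = 115109.3 − 1797409.9 + 1683116.04 = 815.5 m.

815.5 m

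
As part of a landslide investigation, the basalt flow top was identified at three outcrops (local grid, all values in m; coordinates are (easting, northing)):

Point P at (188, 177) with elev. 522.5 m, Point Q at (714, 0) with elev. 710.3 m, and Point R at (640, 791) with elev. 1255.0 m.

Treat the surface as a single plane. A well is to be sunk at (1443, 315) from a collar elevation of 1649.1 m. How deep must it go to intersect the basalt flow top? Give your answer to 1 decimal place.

260.8 m

Two edge vectors: Point P→Point Q = (526, -177, 187.8), Point P→Point R = (452, 614, 732.5).
Normal n = (Point P→Point Q) × (Point P→Point R) = (-244961.7, -300409.4, 402968).
So ∂z/∂E = −n_x/n_z = 0.607894 and ∂z/∂N = −n_y/n_z = 0.745492.
Intercept c from Point P: 522.5 − 114.28 − 131.95 = 276.26.
At (1443, 315): z_contact = 877.19 + 234.83 + 276.26 = 1388.28 m.
Depth below ground = 1649.1 − 1388.28 = 260.8 m.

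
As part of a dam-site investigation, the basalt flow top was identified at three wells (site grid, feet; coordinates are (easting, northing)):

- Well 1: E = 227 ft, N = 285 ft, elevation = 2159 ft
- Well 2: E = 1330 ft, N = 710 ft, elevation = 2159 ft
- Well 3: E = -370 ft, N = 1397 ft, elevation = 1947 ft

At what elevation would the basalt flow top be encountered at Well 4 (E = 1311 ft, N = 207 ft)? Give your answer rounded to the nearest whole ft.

Let the plane be z = a·E + b·N + c.
Well 2−Well 1: 1103a + 425b = 0;  Well 3−Well 1: −597a + 1112b = −212.
Solving gives a = 0.06087, b = −0.15797.
Then c = 2159 − a·227 − b·285 = 2190.20.
At (1311, 207): z = 79.8 − 32.7 + 2190.20 = 2237.3 ft.

2237 ft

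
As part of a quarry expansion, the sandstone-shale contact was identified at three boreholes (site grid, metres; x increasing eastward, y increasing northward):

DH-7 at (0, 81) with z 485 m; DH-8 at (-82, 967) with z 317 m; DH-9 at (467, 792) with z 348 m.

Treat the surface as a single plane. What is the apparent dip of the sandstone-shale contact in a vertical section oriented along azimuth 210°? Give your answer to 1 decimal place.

Two edge vectors: DH-7→DH-8 = (-82, 886, -168), DH-7→DH-9 = (467, 711, -137).
Normal n = (DH-7→DH-8) × (DH-7→DH-9) = (-1934, -89690, -472064).
So ∂z/∂x = −n_x/n_z = −0.00410 and ∂z/∂y = −n_y/n_z = −0.19000.
Unit vector along 210° is (sin 210°, cos 210°) = (-0.5000, -0.8660).
Slope in that direction = a·(-0.5000) + b·(-0.8660) = 0.16659.
Apparent dip = arctan|0.16659| = 9.5° (true dip is 10.8°, so apparent ≤ true as expected).

9.5°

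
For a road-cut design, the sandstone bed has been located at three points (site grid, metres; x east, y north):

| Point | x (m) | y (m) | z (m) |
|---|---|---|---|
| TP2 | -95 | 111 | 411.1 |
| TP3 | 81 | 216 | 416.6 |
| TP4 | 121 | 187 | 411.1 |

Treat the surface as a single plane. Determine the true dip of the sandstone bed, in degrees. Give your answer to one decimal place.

Let the plane be z = a·x + b·y + c.
TP3−TP2: 176a + 105b = 5.5;  TP4−TP2: 216a + 76b = 0.
Solving gives a = −0.04493, b = 0.12769.
Gradient magnitude |∇z| = √(a² + b²) = √(0.00202 + 0.01630) = 0.13536.
True dip = arctan(0.13536) = 7.7°, dipping toward SSE (azimuth ≈ 161°).

7.7°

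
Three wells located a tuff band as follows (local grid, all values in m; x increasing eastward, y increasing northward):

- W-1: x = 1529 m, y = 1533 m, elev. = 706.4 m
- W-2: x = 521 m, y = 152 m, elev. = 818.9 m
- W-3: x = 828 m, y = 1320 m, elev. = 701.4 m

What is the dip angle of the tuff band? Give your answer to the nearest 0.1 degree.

Two edge vectors: W-1→W-2 = (-1008, -1381, 112.5), W-1→W-3 = (-701, -213, -5).
Normal n = (W-1→W-2) × (W-1→W-3) = (30867.5, -83902.5, -753377).
So ∂z/∂x = −n_x/n_z = 0.04097 and ∂z/∂y = −n_y/n_z = −0.11137.
Gradient magnitude |∇z| = √(a² + b²) = √(0.00168 + 0.01240) = 0.11867.
True dip = arctan(0.11867) = 6.8°, dipping toward NNW (azimuth ≈ 340°).

6.8°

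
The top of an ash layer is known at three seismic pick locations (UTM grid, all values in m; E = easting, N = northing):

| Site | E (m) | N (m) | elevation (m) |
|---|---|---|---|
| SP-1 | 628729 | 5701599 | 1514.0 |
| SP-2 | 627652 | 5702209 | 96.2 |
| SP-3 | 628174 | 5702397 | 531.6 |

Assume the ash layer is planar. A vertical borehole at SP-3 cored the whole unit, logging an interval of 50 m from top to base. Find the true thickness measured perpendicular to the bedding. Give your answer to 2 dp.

32.86 m

Two edge vectors: SP-1→SP-2 = (-1077, 610, -1417.8), SP-1→SP-3 = (-555, 798, -982.4).
Normal n = (SP-1→SP-2) × (SP-1→SP-3) = (532140.4, -271165.8, -520896).
So ∂z/∂E = −n_x/n_z = 1.02159 and ∂z/∂N = −n_y/n_z = −0.52058.
|∇z| = √(a²+b²) = 1.14658, so dip δ = arctan(1.14658) = 48.91°.
True thickness = vertical thickness × cos δ = 50 × cos 48.91° = 32.86 m.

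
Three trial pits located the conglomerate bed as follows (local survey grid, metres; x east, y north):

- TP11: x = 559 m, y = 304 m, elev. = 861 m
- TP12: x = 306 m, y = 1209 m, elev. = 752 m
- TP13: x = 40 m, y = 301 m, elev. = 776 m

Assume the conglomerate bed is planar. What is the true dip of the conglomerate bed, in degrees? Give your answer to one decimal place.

10.2°

Let the plane be z = a·x + b·y + c.
TP12−TP11: −253a + 905b = −109;  TP13−TP11: −519a − 3b = −85.
Solving gives a = 0.16421, b = −0.07454.
Gradient magnitude |∇z| = √(a² + b²) = √(0.02696 + 0.00556) = 0.18033.
True dip = arctan(0.18033) = 10.2°, dipping toward WNW (azimuth ≈ 294°).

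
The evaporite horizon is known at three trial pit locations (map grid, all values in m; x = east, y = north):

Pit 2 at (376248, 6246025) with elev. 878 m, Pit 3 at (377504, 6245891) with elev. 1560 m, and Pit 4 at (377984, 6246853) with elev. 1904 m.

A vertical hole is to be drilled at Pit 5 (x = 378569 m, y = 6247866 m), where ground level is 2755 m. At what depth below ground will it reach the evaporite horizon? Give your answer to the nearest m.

445 m

Let the plane be z = a·x + b·y + c.
Pit 3−Pit 2: 1256a − 134b = 682;  Pit 4−Pit 2: 1736a + 828b = 1026.
Solving gives a = 0.55177150, b = 0.08227617.
Then c = 878 − a·376248 − b·6246025 = −720623.96.
At (378569, 6247866): z_contact = 208883.6 + 514050.5 − 720623.96 = 2310.1 m.
Depth below ground = 2755 − 2310.1 = 445 m.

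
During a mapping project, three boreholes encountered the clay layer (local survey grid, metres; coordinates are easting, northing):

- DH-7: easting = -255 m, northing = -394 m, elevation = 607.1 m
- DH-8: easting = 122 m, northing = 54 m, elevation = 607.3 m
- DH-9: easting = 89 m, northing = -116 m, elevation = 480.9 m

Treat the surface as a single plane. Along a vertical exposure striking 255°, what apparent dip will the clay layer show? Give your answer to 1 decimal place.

Let the plane be z = a·easting + b·northing + c.
DH-8−DH-7: 377a + 448b = 0.2;  DH-9−DH-7: 344a + 278b = −126.2.
Solving gives a = −1.14780, b = 0.96634.
Unit vector along 255° is (sin 255°, cos 255°) = (-0.9659, -0.2588).
Slope in that direction = a·(-0.9659) + b·(-0.2588) = 0.85858.
Apparent dip = arctan|0.85858| = 40.6° (true dip is 56.3°, so apparent ≤ true as expected).

40.6°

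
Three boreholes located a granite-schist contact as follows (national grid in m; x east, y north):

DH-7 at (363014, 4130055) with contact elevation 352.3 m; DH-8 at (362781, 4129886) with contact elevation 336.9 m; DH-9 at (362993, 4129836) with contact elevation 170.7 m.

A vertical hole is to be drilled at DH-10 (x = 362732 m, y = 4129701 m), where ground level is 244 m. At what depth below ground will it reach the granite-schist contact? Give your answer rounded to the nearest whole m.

Let the plane be z = a·x + b·y + c.
DH-8−DH-7: −233a − 169b = −15.4;  DH-9−DH-7: −21a − 219b = −181.6.
Solving gives a = −0.57537807, b = 0.88439698.
Then c = 352.3 − a·363014 − b·4130055 = −3443385.59.
At (362732, 4129701): z_contact = −208708.0 + 3652295.1 − 3443385.59 = 201.5 m.
Depth below ground = 244 − 201.5 = 43 m.

43 m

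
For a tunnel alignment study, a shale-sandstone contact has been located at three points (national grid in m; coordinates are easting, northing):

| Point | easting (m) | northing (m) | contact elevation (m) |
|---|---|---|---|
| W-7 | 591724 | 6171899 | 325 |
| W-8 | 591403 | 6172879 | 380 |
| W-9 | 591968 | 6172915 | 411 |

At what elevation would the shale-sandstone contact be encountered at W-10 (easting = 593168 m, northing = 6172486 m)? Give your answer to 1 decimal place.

440.2 m

Let the plane be z = a·easting + b·northing + c.
W-8−W-7: −321a + 980b = 55;  W-9−W-7: 244a + 1016b = 86.
Solving gives a = 0.050242722, b = 0.072579504.
Then c = 325 − a·591724 − b·6171899 = −477358.19.
At (593168, 6172486): z = 29802.4 + 447996.0 − 477358.19 = 440.2 m.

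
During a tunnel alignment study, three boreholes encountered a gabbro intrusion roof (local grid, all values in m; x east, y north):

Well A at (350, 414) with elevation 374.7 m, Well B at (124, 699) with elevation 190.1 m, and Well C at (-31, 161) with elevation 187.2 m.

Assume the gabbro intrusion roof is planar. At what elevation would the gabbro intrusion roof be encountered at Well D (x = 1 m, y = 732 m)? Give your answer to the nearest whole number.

Let the plane be z = a·x + b·y + c.
Well B−Well A: −226a + 285b = −184.6;  Well C−Well A: −381a − 253b = −187.5.
Solving gives a = 0.60412, b = −0.16866.
Then c = 374.7 − a·350 − b·414 = 233.08.
At (1, 732): z = 0.6 − 123.5 + 233.08 = 110.2 m.

110 m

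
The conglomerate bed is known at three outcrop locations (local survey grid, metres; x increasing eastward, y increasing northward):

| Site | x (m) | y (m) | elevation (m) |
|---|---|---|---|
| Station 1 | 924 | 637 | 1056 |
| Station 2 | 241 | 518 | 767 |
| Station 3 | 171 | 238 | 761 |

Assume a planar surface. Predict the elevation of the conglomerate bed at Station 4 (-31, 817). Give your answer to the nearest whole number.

Two edge vectors: Station 1→Station 2 = (-683, -119, -289), Station 1→Station 3 = (-753, -399, -295).
Normal n = (Station 1→Station 2) × (Station 1→Station 3) = (-80206, 16132, 182910).
So ∂z/∂x = −n_x/n_z = 0.43850 and ∂z/∂y = −n_y/n_z = −0.08820.
Intercept c from Station 1: 1056 − 405.17 + 56.18 = 707.01.
At (-31, 817): z = −13.6 − 72.1 + 707.01 = 621.4 m.

621 m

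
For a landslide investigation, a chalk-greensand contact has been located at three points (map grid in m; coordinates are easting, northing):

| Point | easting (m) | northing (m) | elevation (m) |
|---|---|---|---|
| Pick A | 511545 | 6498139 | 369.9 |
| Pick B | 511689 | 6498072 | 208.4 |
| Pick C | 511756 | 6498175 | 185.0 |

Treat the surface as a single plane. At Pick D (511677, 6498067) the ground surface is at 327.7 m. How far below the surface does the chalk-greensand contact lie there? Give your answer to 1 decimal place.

109.9 m

Two edge vectors: Pick A→Pick B = (144, -67, -161.5), Pick A→Pick C = (211, 36, -184.9).
Normal n = (Pick A→Pick B) × (Pick A→Pick C) = (18202.3, -7450.9, 19321).
So ∂z/∂easting = −n_x/n_z = −0.942099270 and ∂z/∂northing = −n_y/n_z = 0.385637389.
Intercept c from Pick A: 369.9 + 481926.17 − 2505925.36 = −2023629.29.
At (511677, 6498067): z_contact = −482050.53 + 2505897.59 − 2023629.29 = 217.78 m.
Depth below ground = 327.7 − 217.78 = 109.9 m.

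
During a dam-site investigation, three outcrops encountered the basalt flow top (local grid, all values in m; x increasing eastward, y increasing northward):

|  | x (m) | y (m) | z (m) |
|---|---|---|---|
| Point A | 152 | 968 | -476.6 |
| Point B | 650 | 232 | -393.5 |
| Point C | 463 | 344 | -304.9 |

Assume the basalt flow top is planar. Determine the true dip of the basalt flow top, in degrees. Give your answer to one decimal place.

Two edge vectors: Point A→Point B = (498, -736, 83.1), Point A→Point C = (311, -624, 171.7).
Normal n = (Point A→Point B) × (Point A→Point C) = (-74516.8, -59662.5, -81856).
So ∂z/∂x = −n_x/n_z = −0.91034 and ∂z/∂y = −n_y/n_z = −0.72887.
Gradient magnitude |∇z| = √(a² + b²) = √(0.82872 + 0.53125) = 1.16618.
True dip = arctan(1.16618) = 49.4°, dipping toward NE (azimuth ≈ 051°).

49.4°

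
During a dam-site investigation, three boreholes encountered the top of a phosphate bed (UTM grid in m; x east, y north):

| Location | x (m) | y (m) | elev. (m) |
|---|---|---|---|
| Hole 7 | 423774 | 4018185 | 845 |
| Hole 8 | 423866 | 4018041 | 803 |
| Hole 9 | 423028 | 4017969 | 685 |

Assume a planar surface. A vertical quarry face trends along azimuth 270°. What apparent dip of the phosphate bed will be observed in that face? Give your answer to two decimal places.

6.26°

Two edge vectors: Hole 7→Hole 8 = (92, -144, -42), Hole 7→Hole 9 = (-746, -216, -160).
Normal n = (Hole 7→Hole 8) × (Hole 7→Hole 9) = (13968, 46052, -127296).
So ∂z/∂x = −n_x/n_z = 0.10973 and ∂z/∂y = −n_y/n_z = 0.36177.
Unit vector along 270° is (sin 270°, cos 270°) = (-1.0000, -0.0000).
Slope in that direction = a·(-1.0000) + b·(-0.0000) = −0.10973.
Apparent dip = arctan|0.10973| = 6.26° (true dip is 20.7°, so apparent ≤ true as expected).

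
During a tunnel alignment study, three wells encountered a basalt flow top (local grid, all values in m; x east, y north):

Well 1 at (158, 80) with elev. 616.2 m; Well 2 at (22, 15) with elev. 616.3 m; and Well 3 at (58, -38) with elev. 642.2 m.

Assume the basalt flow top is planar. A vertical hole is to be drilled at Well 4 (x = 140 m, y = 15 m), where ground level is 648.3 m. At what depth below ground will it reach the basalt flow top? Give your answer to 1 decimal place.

Two edge vectors: Well 1→Well 2 = (-136, -65, 0.1), Well 1→Well 3 = (-100, -118, 26).
Normal n = (Well 1→Well 2) × (Well 1→Well 3) = (-1678.2, 3526, 9548).
So ∂z/∂x = −n_x/n_z = 0.17576 and ∂z/∂y = −n_y/n_z = −0.36929.
Intercept c from Well 1: 616.2 − 27.77 + 29.54 = 617.97.
At (140, 15): z_contact = 24.61 − 5.54 + 617.97 = 637.04 m.
Depth below ground = 648.3 − 637.04 = 11.3 m.

11.3 m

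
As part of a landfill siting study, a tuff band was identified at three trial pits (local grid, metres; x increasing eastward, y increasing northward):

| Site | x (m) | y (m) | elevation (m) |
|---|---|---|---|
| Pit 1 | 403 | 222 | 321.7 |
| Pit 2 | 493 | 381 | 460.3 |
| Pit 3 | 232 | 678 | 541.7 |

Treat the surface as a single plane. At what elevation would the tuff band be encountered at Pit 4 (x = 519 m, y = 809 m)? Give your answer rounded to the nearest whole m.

Let the plane be z = a·x + b·y + c.
Pit 2−Pit 1: 90a + 159b = 138.6;  Pit 3−Pit 1: −171a + 456b = 220.
Solving gives a = 0.41363, b = 0.63757.
Then c = 321.7 − a·403 − b·222 = 13.47.
At (519, 809): z = 214.7 + 515.8 + 13.47 = 743.9 m.

744 m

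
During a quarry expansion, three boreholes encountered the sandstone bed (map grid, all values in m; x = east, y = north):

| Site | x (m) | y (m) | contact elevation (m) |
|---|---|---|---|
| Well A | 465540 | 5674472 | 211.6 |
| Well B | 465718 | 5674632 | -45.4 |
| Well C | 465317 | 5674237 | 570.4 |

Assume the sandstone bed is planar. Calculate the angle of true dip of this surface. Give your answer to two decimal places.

49.51°

Two edge vectors: Well A→Well B = (178, 160, -257), Well A→Well C = (-223, -235, 358.8).
Normal n = (Well A→Well B) × (Well A→Well C) = (-2987, -6555.4, -6150).
So ∂z/∂x = −n_x/n_z = −0.48569 and ∂z/∂y = −n_y/n_z = −1.06592.
Gradient magnitude |∇z| = √(a² + b²) = √(0.23590 + 1.13618) = 1.17136.
True dip = arctan(1.17136) = 49.51°, dipping toward NNE (azimuth ≈ 024°).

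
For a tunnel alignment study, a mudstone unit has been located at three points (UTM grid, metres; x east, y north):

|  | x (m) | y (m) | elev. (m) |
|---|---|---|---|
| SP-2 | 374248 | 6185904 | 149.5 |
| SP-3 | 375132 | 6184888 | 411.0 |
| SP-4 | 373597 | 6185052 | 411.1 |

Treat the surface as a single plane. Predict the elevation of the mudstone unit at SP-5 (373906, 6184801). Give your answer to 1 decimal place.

472.9 m

Two edge vectors: SP-2→SP-3 = (884, -1016, 261.5), SP-2→SP-4 = (-651, -852, 261.6).
Normal n = (SP-2→SP-3) × (SP-2→SP-4) = (-42987.6, -401490.9, -1414584).
So ∂z/∂x = −n_x/n_z = −0.030388863 and ∂z/∂y = −n_y/n_z = −0.283822594.
Intercept c from SP-2: 149.5 + 11372.97 + 1755699.32 = 1767221.79.
At (373906, 6184801): z = −11362.6 − 1755386.3 + 1767221.79 = 472.9 m.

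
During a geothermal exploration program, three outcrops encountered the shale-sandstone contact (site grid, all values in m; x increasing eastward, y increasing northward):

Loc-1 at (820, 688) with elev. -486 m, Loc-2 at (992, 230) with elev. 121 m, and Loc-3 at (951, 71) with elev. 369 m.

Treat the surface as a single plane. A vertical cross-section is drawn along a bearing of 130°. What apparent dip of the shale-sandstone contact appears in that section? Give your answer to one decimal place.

33.3°

Let the plane be z = a·x + b·y + c.
Loc-2−Loc-1: 172a − 458b = 607;  Loc-3−Loc-1: 131a − 617b = 855.
Solving gives a = −0.37009, b = −1.46432.
Unit vector along 130° is (sin 130°, cos 130°) = (0.7660, -0.6428).
Slope in that direction = a·(0.7660) + b·(-0.6428) = 0.65773.
Apparent dip = arctan|0.65773| = 33.3° (true dip is 56.5°, so apparent ≤ true as expected).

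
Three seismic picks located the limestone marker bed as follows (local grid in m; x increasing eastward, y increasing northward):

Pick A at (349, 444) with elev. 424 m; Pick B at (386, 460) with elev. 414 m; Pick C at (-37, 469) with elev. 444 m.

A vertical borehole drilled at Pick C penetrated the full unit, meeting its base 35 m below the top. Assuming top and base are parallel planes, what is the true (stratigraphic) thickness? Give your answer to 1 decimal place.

32.0 m

Two edge vectors: Pick A→Pick B = (37, 16, -10), Pick A→Pick C = (-386, 25, 20).
Normal n = (Pick A→Pick B) × (Pick A→Pick C) = (570, 3120, 7101).
So ∂z/∂x = −n_x/n_z = −0.08027 and ∂z/∂y = −n_y/n_z = −0.43937.
|∇z| = √(a²+b²) = 0.44665, so dip δ = arctan(0.44665) = 24.07°.
True thickness = vertical thickness × cos δ = 35 × cos 24.07° = 32.0 m.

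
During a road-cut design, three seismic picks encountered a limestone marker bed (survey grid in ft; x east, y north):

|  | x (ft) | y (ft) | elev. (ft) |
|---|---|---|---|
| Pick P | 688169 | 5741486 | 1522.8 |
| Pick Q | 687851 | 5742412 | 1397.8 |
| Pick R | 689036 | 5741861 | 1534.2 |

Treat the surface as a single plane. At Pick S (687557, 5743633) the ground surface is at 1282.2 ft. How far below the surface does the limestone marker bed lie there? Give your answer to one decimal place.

Two edge vectors: Pick P→Pick Q = (-318, 926, -125), Pick P→Pick R = (867, 375, 11.4).
Normal n = (Pick P→Pick Q) × (Pick P→Pick R) = (57431.4, -104749.8, -922092).
So ∂z/∂x = −n_x/n_z = 0.062283807 and ∂z/∂y = −n_y/n_z = −0.113600161.
Intercept c from Pick P: 1522.8 − 42861.79 + 652233.74 = 610894.75.
At (687557, 5743633): z_contact = 42823.67 − 652477.64 + 610894.75 = 1240.78 ft.
Depth below ground = 1282.2 − 1240.78 = 41.4 ft.

41.4 ft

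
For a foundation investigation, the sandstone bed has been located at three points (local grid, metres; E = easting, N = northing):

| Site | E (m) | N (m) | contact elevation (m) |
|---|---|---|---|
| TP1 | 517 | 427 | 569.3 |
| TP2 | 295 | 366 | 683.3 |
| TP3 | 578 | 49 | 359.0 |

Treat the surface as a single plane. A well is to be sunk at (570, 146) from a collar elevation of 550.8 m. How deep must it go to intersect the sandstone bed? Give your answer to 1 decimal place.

Let the plane be z = a·E + b·N + c.
TP2−TP1: −222a − 61b = 114;  TP3−TP1: 61a − 378b = −210.3.
Solving gives a = −0.63809, b = 0.45338.
Then c = 569.3 − a·517 − b·427 = 705.60.
At (570, 146): z_contact = −363.71 + 66.19 + 705.60 = 408.08 m.
Depth below ground = 550.8 − 408.08 = 142.7 m.

142.7 m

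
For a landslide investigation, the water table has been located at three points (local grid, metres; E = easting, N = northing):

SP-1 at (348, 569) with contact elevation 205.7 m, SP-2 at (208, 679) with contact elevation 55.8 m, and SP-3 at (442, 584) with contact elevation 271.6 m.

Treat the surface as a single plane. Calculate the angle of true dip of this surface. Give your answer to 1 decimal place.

Let the plane be z = a·E + b·N + c.
SP-2−SP-1: −140a + 110b = −149.9;  SP-3−SP-1: 94a + 15b = 65.9.
Solving gives a = 0.76346, b = −0.39105.
Gradient magnitude |∇z| = √(a² + b²) = √(0.58288 + 0.15292) = 0.85778.
True dip = arctan(0.85778) = 40.6°, dipping toward WNW (azimuth ≈ 297°).

40.6°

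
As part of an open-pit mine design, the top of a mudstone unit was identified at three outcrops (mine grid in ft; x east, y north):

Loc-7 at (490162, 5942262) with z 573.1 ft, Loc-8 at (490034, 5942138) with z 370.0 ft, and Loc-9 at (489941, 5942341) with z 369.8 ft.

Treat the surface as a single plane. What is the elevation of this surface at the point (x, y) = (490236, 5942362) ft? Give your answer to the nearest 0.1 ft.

704.8 ft

Two edge vectors: Loc-7→Loc-8 = (-128, -124, -203.1), Loc-7→Loc-9 = (-221, 79, -203.3).
Normal n = (Loc-7→Loc-8) × (Loc-7→Loc-9) = (41254.1, 18862.7, -37516).
So ∂z/∂x = −n_x/n_z = 1.099640154 and ∂z/∂y = −n_y/n_z = 0.502790809.
Intercept c from Loc-7: 573.1 − 539001.82 − 2987714.72 = −3526143.44.
At (490236, 5942362): z = 539083.2 + 2987765.0 − 3526143.44 = 704.8 ft.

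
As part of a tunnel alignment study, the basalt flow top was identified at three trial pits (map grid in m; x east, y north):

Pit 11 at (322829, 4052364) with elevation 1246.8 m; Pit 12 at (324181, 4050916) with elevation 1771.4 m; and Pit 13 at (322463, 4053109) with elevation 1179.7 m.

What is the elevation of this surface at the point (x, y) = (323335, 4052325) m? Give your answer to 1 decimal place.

1549.9 m

Two edge vectors: Pit 11→Pit 12 = (1352, -1448, 524.6), Pit 11→Pit 13 = (-366, 745, -67.1).
Normal n = (Pit 11→Pit 12) × (Pit 11→Pit 13) = (-293666.2, -101284.4, 477272).
So ∂z/∂x = −n_x/n_z = 0.615301547 and ∂z/∂y = −n_y/n_z = 0.212215257.
Intercept c from Pit 11: 1246.8 − 198637.18 − 859973.47 = −1057363.85.
At (323335, 4052325): z = 198948.5 + 859965.2 − 1057363.85 = 1549.9 m.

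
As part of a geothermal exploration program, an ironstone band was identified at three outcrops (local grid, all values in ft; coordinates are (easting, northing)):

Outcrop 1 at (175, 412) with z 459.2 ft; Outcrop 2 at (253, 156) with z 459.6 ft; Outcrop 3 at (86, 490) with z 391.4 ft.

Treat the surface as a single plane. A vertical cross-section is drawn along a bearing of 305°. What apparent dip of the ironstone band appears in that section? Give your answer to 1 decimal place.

33.8°

Let the plane be z = a·E + b·N + c.
Outcrop 2−Outcrop 1: 78a − 256b = 0.4;  Outcrop 3−Outcrop 1: −89a + 78b = −67.8.
Solving gives a = 1.03746, b = 0.31454.
Unit vector along 305° is (sin 305°, cos 305°) = (-0.8192, 0.5736).
Slope in that direction = a·(-0.8192) + b·(0.5736) = −0.66943.
Apparent dip = arctan|0.66943| = 33.8° (true dip is 47.3°, so apparent ≤ true as expected).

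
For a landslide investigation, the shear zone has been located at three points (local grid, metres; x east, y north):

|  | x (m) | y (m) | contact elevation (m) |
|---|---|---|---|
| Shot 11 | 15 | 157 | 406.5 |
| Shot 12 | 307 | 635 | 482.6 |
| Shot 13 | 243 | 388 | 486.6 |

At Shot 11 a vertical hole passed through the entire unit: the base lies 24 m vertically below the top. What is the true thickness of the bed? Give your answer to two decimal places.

Let the plane be z = a·x + b·y + c.
Shot 12−Shot 11: 292a + 478b = 76.1;  Shot 13−Shot 11: 228a + 231b = 80.1.
Solving gives a = 0.49862, b = −0.14539.
|∇z| = √(a²+b²) = 0.51939, so dip δ = arctan(0.51939) = 27.45°.
True thickness = vertical thickness × cos δ = 24 × cos 27.45° = 21.30 m.

21.30 m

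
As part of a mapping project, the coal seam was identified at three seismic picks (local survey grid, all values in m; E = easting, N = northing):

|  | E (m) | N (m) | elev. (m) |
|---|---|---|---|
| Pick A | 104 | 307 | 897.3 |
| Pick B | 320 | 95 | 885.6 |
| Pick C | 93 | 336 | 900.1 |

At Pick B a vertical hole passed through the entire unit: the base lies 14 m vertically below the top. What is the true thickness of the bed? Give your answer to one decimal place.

13.9 m

Let the plane be z = a·E + b·N + c.
Pick B−Pick A: 216a − 212b = −11.7;  Pick C−Pick A: −11a + 29b = 2.8.
Solving gives a = 0.06467, b = 0.12108.
|∇z| = √(a²+b²) = 0.13727, so dip δ = arctan(0.13727) = 7.82°.
True thickness = vertical thickness × cos δ = 14 × cos 7.82° = 13.9 m.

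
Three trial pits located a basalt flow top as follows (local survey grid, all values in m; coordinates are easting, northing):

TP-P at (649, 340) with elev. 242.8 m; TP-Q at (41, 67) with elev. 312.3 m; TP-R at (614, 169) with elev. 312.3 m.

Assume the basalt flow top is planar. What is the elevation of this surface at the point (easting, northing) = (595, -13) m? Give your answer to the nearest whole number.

Let the plane be z = a·easting + b·northing + c.
TP-Q−TP-P: −608a − 273b = 69.5;  TP-R−TP-P: −35a − 171b = 69.5.
Solving gives a = 0.07508, b = −0.42180.
Then c = 242.8 − a·649 − b·340 = 337.48.
At (595, -13): z = 44.7 + 5.5 + 337.48 = 387.6 m.

388 m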